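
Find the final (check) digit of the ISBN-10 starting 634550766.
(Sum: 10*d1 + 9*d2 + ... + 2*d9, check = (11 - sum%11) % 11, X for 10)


Weighted sum: 242
242 mod 11 = 0

Check digit: 0


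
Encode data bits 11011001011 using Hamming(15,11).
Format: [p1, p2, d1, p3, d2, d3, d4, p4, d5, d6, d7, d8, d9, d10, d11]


Parity bits: p1=1, p2=0, p3=1, p4=0

101110101001011


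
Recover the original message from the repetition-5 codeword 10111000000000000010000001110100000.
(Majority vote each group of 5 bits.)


Groups: 10111, 00000, 00000, 00010, 00000, 11101, 00000
Majority votes: 1000010

1000010


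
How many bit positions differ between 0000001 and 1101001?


XOR: 1101000
Count of 1s: 3

3


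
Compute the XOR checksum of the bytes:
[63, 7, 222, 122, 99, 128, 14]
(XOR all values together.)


XOR chain: 63 ^ 7 ^ 222 ^ 122 ^ 99 ^ 128 ^ 14 = 113

113


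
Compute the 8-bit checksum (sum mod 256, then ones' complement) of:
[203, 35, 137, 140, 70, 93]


Sum = 678 mod 256 = 166
Complement = 89

89


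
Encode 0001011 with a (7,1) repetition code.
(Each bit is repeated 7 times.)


Each bit -> 7 copies

0000000000000000000001111111000000011111111111111


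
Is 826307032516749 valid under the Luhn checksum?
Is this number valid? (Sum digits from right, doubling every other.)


Luhn sum = 66
66 mod 10 = 6

Invalid (Luhn sum mod 10 = 6)


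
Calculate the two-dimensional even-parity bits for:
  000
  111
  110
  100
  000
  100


Row parities: 010101
Column parities: 001

Row P: 010101, Col P: 001, Corner: 1


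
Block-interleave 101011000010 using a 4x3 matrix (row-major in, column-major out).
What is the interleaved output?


Matrix:
  101
  011
  000
  010
Read columns: 100001011100

100001011100


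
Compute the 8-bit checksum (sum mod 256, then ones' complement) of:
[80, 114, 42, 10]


Sum = 246 mod 256 = 246
Complement = 9

9


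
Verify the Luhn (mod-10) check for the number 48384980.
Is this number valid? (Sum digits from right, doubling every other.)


Luhn sum = 54
54 mod 10 = 4

Invalid (Luhn sum mod 10 = 4)


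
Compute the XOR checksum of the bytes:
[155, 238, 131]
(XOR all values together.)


XOR chain: 155 ^ 238 ^ 131 = 246

246


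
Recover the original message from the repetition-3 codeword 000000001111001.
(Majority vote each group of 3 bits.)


Groups: 000, 000, 001, 111, 001
Majority votes: 00010

00010


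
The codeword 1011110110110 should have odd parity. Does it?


Number of 1s: 9

Yes, parity is correct (9 ones)


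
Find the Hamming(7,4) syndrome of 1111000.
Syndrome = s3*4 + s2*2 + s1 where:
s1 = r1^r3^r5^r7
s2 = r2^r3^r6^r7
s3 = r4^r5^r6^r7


s1=0, s2=0, s3=1

Syndrome = 4 (error at position 4)


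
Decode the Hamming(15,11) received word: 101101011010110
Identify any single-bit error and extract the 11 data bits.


Syndrome = 9: error at position 9

Data: 10100010110 (corrected bit 9)


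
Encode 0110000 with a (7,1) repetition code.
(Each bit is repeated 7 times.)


Each bit -> 7 copies

0000000111111111111110000000000000000000000000000


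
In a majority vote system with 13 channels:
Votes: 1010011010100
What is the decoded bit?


Ones: 6 out of 13
Threshold: 7

0 (6/13 voted 1)


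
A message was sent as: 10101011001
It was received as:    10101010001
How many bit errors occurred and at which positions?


XOR: 00000001000

1 error(s) at position(s): 7


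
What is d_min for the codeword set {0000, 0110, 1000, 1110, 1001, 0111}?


Comparing all pairs, minimum distance: 1
Can detect 0 errors, correct 0 errors

1


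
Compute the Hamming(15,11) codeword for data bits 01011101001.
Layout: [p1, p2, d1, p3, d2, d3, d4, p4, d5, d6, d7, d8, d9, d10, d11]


Parity bits: p1=0, p2=1, p3=0, p4=0

010010101101001


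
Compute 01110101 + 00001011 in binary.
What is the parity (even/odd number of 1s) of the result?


01110101 = 117
00001011 = 11
Sum = 128 = 10000000
1s count = 1

odd parity (1 ones in 10000000)


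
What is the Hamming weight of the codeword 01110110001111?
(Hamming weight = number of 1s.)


Counting 1s in 01110110001111

9


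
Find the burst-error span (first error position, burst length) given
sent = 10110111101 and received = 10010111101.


XOR: 00100000000

Burst at position 2, length 1


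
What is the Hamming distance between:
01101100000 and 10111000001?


XOR: 11010100001
Count of 1s: 5

5


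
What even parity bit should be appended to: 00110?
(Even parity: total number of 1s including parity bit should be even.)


Number of 1s in data: 2
Parity bit: 0

0


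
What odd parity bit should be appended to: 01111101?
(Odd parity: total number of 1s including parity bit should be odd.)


Number of 1s in data: 6
Parity bit: 1

1


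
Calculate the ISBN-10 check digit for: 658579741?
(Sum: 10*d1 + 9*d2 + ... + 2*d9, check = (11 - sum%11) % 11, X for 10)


Weighted sum: 333
333 mod 11 = 3

Check digit: 8


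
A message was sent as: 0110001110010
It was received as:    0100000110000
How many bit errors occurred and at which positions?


XOR: 0010001000010

3 error(s) at position(s): 2, 6, 11


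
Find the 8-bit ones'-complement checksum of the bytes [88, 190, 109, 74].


Sum = 461 mod 256 = 205
Complement = 50

50


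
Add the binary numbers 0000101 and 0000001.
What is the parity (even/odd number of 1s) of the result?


0000101 = 5
0000001 = 1
Sum = 6 = 110
1s count = 2

even parity (2 ones in 110)


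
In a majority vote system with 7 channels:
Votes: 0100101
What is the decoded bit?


Ones: 3 out of 7
Threshold: 4

0 (3/7 voted 1)


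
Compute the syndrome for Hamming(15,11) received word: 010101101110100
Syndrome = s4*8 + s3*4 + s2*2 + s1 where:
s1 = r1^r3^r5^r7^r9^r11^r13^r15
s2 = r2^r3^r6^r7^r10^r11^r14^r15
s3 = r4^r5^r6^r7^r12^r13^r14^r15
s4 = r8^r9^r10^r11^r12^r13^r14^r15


s1=0, s2=1, s3=0, s4=0

Syndrome = 2 (error at position 2)


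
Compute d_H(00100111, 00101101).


XOR: 00001010
Count of 1s: 2

2


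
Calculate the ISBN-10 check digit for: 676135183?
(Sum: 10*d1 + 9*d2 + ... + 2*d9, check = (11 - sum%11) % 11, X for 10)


Weighted sum: 255
255 mod 11 = 2

Check digit: 9


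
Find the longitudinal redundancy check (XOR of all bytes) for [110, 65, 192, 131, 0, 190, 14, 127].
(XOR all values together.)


XOR chain: 110 ^ 65 ^ 192 ^ 131 ^ 0 ^ 190 ^ 14 ^ 127 = 163

163


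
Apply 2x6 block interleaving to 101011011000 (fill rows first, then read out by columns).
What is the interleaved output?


Matrix:
  101011
  011000
Read columns: 100111001010

100111001010


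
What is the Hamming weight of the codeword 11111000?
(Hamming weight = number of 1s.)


Counting 1s in 11111000

5


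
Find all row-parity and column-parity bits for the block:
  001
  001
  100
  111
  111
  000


Row parities: 111110
Column parities: 100

Row P: 111110, Col P: 100, Corner: 1


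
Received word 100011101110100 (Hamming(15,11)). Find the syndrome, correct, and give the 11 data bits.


Syndrome = 0: no error detected

Data: 01111110100 (no errors)


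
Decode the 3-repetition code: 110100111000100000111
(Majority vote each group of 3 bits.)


Groups: 110, 100, 111, 000, 100, 000, 111
Majority votes: 1010001

1010001


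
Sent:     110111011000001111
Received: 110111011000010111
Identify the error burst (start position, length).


XOR: 000000000000011000

Burst at position 13, length 2


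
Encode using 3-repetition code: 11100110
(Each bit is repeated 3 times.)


Each bit -> 3 copies

111111111000000111111000


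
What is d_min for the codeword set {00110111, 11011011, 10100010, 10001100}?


Comparing all pairs, minimum distance: 4
Can detect 3 errors, correct 1 errors

4


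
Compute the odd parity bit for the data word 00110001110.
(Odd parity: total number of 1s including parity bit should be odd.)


Number of 1s in data: 5
Parity bit: 0

0


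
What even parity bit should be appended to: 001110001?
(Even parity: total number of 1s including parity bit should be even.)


Number of 1s in data: 4
Parity bit: 0

0


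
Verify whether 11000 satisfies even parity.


Number of 1s: 2

Yes, parity is correct (2 ones)


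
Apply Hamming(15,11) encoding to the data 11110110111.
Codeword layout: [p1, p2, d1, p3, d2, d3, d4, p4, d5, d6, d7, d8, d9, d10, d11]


Parity bits: p1=0, p2=1, p3=0, p4=1

011011110110111


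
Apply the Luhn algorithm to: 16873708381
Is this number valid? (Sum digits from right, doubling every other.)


Luhn sum = 43
43 mod 10 = 3

Invalid (Luhn sum mod 10 = 3)


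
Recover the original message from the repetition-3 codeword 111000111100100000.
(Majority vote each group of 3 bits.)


Groups: 111, 000, 111, 100, 100, 000
Majority votes: 101000

101000


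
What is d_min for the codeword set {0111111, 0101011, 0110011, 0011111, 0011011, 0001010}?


Comparing all pairs, minimum distance: 1
Can detect 0 errors, correct 0 errors

1


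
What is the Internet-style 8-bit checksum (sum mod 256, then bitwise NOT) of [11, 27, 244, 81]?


Sum = 363 mod 256 = 107
Complement = 148

148


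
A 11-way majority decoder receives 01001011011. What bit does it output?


Ones: 6 out of 11
Threshold: 6

1 (6/11 voted 1)


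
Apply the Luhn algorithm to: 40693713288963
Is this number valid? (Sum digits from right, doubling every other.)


Luhn sum = 72
72 mod 10 = 2

Invalid (Luhn sum mod 10 = 2)


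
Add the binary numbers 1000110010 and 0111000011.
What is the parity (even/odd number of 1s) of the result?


1000110010 = 562
0111000011 = 451
Sum = 1013 = 1111110101
1s count = 8

even parity (8 ones in 1111110101)


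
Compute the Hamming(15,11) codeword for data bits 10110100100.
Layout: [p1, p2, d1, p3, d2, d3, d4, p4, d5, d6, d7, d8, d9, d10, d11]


Parity bits: p1=1, p2=0, p3=1, p4=0

101101100100100


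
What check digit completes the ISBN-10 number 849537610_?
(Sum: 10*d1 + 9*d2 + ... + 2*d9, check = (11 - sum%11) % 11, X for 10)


Weighted sum: 303
303 mod 11 = 6

Check digit: 5


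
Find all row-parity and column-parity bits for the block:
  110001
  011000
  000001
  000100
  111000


Row parities: 10111
Column parities: 010100

Row P: 10111, Col P: 010100, Corner: 0


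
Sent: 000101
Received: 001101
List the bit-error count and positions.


XOR: 001000

1 error(s) at position(s): 2


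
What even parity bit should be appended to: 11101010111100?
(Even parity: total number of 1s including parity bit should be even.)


Number of 1s in data: 9
Parity bit: 1

1


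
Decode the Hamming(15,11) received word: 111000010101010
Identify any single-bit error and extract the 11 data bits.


Syndrome = 0: no error detected

Data: 10000101010 (no errors)


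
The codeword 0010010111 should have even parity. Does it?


Number of 1s: 5

No, parity error (5 ones)


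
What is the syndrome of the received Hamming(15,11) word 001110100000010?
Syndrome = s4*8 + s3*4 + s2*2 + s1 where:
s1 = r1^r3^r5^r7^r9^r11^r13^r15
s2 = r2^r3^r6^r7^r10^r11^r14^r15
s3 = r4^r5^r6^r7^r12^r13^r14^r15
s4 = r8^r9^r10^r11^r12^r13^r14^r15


s1=1, s2=1, s3=0, s4=1

Syndrome = 11 (error at position 11)


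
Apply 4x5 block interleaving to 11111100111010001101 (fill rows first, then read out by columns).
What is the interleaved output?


Matrix:
  11111
  10011
  10100
  01101
Read columns: 11101001101111001101

11101001101111001101


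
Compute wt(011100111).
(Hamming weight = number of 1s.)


Counting 1s in 011100111

6


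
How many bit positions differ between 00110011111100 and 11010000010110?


XOR: 11100011101010
Count of 1s: 8

8


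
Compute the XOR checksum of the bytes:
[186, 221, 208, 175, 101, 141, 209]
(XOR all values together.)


XOR chain: 186 ^ 221 ^ 208 ^ 175 ^ 101 ^ 141 ^ 209 = 33

33


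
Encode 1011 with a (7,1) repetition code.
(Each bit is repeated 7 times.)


Each bit -> 7 copies

1111111000000011111111111111


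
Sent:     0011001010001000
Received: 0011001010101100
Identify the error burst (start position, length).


XOR: 0000000000100100

Burst at position 10, length 4


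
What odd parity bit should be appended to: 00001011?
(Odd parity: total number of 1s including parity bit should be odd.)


Number of 1s in data: 3
Parity bit: 0

0


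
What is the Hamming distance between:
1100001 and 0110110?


XOR: 1010111
Count of 1s: 5

5


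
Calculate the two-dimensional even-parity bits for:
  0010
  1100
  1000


Row parities: 101
Column parities: 0110

Row P: 101, Col P: 0110, Corner: 0


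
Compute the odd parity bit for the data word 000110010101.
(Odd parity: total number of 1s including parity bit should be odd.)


Number of 1s in data: 5
Parity bit: 0

0


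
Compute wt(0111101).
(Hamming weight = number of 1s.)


Counting 1s in 0111101

5


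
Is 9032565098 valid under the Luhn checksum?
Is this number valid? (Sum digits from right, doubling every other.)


Luhn sum = 42
42 mod 10 = 2

Invalid (Luhn sum mod 10 = 2)


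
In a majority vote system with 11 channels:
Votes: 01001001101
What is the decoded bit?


Ones: 5 out of 11
Threshold: 6

0 (5/11 voted 1)


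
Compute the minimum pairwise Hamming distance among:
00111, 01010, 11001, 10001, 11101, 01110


Comparing all pairs, minimum distance: 1
Can detect 0 errors, correct 0 errors

1


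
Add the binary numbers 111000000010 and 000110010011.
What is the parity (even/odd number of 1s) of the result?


111000000010 = 3586
000110010011 = 403
Sum = 3989 = 111110010101
1s count = 8

even parity (8 ones in 111110010101)


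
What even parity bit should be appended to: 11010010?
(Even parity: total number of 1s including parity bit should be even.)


Number of 1s in data: 4
Parity bit: 0

0


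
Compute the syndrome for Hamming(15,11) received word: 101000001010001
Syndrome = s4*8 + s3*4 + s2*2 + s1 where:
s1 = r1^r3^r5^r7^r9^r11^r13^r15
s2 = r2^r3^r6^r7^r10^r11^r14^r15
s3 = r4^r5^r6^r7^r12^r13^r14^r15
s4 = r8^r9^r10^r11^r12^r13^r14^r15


s1=1, s2=1, s3=1, s4=1

Syndrome = 15 (error at position 15)


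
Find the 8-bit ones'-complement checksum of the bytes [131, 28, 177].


Sum = 336 mod 256 = 80
Complement = 175

175


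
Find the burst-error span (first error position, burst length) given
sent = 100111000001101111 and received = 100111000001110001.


XOR: 000000000000011110

Burst at position 13, length 4


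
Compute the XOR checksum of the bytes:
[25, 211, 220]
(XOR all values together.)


XOR chain: 25 ^ 211 ^ 220 = 22

22


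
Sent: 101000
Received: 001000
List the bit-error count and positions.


XOR: 100000

1 error(s) at position(s): 0


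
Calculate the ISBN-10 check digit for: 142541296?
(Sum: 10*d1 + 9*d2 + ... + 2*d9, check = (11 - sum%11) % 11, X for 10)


Weighted sum: 173
173 mod 11 = 8

Check digit: 3


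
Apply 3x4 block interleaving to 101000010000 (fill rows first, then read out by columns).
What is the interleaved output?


Matrix:
  1010
  0001
  0000
Read columns: 100000100010

100000100010


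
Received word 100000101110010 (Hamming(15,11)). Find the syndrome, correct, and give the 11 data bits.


Syndrome = 0: no error detected

Data: 00011110010 (no errors)


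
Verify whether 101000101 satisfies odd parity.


Number of 1s: 4

No, parity error (4 ones)


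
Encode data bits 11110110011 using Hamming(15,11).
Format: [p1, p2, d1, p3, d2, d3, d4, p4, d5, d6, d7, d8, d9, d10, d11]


Parity bits: p1=1, p2=1, p3=1, p4=0

111111100110011


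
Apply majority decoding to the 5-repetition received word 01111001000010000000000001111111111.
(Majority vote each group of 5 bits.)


Groups: 01111, 00100, 00100, 00000, 00000, 11111, 11111
Majority votes: 1000011

1000011


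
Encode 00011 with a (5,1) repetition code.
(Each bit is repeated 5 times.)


Each bit -> 5 copies

0000000000000001111111111


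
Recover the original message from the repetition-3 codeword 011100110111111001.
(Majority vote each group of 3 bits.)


Groups: 011, 100, 110, 111, 111, 001
Majority votes: 101110

101110


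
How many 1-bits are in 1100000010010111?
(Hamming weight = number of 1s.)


Counting 1s in 1100000010010111

7


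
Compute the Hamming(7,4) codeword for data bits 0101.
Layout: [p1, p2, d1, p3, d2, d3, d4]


Parity bits: p1=0, p2=1, p3=0

0100101


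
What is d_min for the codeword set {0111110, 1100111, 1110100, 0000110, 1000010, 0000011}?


Comparing all pairs, minimum distance: 2
Can detect 1 errors, correct 0 errors

2


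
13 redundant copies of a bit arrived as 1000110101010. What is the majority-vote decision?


Ones: 6 out of 13
Threshold: 7

0 (6/13 voted 1)


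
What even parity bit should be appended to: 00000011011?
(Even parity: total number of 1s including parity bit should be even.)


Number of 1s in data: 4
Parity bit: 0

0


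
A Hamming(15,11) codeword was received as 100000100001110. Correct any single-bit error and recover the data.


Syndrome = 9: error at position 9

Data: 00011001110 (corrected bit 9)


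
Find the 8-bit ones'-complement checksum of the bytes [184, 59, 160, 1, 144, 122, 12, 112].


Sum = 794 mod 256 = 26
Complement = 229

229


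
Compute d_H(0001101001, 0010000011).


XOR: 0011101010
Count of 1s: 5

5


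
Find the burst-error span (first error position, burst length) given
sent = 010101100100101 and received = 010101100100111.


XOR: 000000000000010

Burst at position 13, length 1


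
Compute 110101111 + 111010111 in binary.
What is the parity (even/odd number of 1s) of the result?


110101111 = 431
111010111 = 471
Sum = 902 = 1110000110
1s count = 5

odd parity (5 ones in 1110000110)


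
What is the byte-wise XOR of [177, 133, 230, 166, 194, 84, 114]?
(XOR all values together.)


XOR chain: 177 ^ 133 ^ 230 ^ 166 ^ 194 ^ 84 ^ 114 = 144

144


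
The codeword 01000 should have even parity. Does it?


Number of 1s: 1

No, parity error (1 ones)


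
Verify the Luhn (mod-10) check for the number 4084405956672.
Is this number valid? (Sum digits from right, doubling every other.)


Luhn sum = 59
59 mod 10 = 9

Invalid (Luhn sum mod 10 = 9)


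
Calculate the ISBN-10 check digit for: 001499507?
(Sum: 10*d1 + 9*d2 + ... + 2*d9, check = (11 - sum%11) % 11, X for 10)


Weighted sum: 169
169 mod 11 = 4

Check digit: 7


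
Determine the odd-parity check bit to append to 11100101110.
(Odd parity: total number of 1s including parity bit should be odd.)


Number of 1s in data: 7
Parity bit: 0

0


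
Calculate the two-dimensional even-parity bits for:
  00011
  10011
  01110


Row parities: 011
Column parities: 11110

Row P: 011, Col P: 11110, Corner: 0


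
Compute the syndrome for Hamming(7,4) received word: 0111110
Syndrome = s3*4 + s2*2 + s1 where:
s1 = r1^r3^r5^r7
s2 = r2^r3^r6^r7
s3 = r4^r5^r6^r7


s1=0, s2=1, s3=1

Syndrome = 6 (error at position 6)


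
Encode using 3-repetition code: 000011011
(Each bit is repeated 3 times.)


Each bit -> 3 copies

000000000000111111000111111


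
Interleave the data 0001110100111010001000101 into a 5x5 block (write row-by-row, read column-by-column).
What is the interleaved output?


Matrix:
  00011
  10100
  11101
  00010
  00101
Read columns: 0110000100011011001010101

0110000100011011001010101


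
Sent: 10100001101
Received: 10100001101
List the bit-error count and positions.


XOR: 00000000000

0 errors (received matches sent)


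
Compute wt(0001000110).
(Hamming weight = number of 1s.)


Counting 1s in 0001000110

3


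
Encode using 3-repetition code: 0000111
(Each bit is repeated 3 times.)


Each bit -> 3 copies

000000000000111111111


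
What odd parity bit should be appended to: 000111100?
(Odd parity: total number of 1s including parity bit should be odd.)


Number of 1s in data: 4
Parity bit: 1

1


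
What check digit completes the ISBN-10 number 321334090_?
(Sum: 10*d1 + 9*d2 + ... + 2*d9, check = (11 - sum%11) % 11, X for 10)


Weighted sum: 142
142 mod 11 = 10

Check digit: 1


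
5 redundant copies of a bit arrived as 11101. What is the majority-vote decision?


Ones: 4 out of 5
Threshold: 3

1 (4/5 voted 1)


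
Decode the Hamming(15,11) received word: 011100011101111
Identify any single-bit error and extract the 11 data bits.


Syndrome = 14: error at position 14

Data: 10001101101 (corrected bit 14)


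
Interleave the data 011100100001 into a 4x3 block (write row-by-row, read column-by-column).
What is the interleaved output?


Matrix:
  011
  100
  100
  001
Read columns: 011010001001

011010001001


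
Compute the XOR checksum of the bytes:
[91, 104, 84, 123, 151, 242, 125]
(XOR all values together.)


XOR chain: 91 ^ 104 ^ 84 ^ 123 ^ 151 ^ 242 ^ 125 = 4

4


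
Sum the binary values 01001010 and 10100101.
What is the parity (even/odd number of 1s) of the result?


01001010 = 74
10100101 = 165
Sum = 239 = 11101111
1s count = 7

odd parity (7 ones in 11101111)


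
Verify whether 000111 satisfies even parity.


Number of 1s: 3

No, parity error (3 ones)


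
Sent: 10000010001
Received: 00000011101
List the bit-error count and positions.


XOR: 10000001100

3 error(s) at position(s): 0, 7, 8


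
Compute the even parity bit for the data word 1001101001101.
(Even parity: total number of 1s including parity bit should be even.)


Number of 1s in data: 7
Parity bit: 1

1


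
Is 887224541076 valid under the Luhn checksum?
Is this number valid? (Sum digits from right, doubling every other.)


Luhn sum = 48
48 mod 10 = 8

Invalid (Luhn sum mod 10 = 8)


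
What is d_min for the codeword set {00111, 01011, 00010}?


Comparing all pairs, minimum distance: 2
Can detect 1 errors, correct 0 errors

2


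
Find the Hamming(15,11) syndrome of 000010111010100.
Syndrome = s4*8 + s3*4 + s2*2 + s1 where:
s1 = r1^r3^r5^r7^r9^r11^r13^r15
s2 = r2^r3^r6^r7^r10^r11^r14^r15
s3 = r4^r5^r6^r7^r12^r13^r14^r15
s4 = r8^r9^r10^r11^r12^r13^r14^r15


s1=1, s2=0, s3=1, s4=0

Syndrome = 5 (error at position 5)


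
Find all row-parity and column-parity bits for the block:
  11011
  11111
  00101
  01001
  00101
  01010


Row parities: 010000
Column parities: 00111

Row P: 010000, Col P: 00111, Corner: 1


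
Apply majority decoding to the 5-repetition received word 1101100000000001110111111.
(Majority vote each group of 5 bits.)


Groups: 11011, 00000, 00000, 11101, 11111
Majority votes: 10011

10011


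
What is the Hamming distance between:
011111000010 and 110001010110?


XOR: 101110010100
Count of 1s: 6

6


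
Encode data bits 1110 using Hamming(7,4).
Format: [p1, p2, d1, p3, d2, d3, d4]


Parity bits: p1=0, p2=0, p3=0

0010110


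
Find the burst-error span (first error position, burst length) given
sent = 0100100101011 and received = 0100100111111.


XOR: 0000000010100

Burst at position 8, length 3


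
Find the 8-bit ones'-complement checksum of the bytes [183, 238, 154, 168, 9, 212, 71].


Sum = 1035 mod 256 = 11
Complement = 244

244


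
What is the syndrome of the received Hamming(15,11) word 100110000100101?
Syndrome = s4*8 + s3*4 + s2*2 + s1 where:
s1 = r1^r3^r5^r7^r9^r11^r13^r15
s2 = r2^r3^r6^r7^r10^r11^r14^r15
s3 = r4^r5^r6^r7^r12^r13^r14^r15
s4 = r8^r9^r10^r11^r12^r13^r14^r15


s1=0, s2=0, s3=0, s4=1

Syndrome = 8 (error at position 8)


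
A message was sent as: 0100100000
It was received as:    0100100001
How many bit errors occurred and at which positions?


XOR: 0000000001

1 error(s) at position(s): 9


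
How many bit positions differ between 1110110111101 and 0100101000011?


XOR: 1010011111110
Count of 1s: 9

9


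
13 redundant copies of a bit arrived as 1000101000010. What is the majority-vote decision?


Ones: 4 out of 13
Threshold: 7

0 (4/13 voted 1)


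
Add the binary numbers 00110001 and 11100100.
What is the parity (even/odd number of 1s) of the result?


00110001 = 49
11100100 = 228
Sum = 277 = 100010101
1s count = 4

even parity (4 ones in 100010101)


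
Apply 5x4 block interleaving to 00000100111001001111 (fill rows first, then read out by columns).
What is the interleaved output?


Matrix:
  0000
  0100
  1110
  0100
  1111
Read columns: 00101011110010100001

00101011110010100001


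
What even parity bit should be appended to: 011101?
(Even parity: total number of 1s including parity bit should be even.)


Number of 1s in data: 4
Parity bit: 0

0


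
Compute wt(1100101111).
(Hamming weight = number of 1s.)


Counting 1s in 1100101111

7


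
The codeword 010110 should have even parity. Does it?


Number of 1s: 3

No, parity error (3 ones)


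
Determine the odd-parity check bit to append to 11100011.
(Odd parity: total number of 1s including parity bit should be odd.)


Number of 1s in data: 5
Parity bit: 0

0


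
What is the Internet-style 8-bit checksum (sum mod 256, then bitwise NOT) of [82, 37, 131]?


Sum = 250 mod 256 = 250
Complement = 5

5


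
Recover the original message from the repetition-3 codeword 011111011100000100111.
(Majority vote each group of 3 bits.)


Groups: 011, 111, 011, 100, 000, 100, 111
Majority votes: 1110001

1110001


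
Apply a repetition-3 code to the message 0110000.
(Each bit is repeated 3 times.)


Each bit -> 3 copies

000111111000000000000


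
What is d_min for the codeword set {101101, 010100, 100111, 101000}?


Comparing all pairs, minimum distance: 2
Can detect 1 errors, correct 0 errors

2


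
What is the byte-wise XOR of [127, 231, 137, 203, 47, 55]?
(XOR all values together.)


XOR chain: 127 ^ 231 ^ 137 ^ 203 ^ 47 ^ 55 = 194

194


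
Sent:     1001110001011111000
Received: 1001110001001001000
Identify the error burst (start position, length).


XOR: 0000000000010110000

Burst at position 11, length 4


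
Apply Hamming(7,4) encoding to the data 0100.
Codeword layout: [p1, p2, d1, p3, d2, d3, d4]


Parity bits: p1=1, p2=0, p3=1

1001100


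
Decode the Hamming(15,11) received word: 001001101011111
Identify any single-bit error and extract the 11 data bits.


Syndrome = 0: no error detected

Data: 10111011111 (no errors)


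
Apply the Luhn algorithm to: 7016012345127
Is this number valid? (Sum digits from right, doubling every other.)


Luhn sum = 38
38 mod 10 = 8

Invalid (Luhn sum mod 10 = 8)


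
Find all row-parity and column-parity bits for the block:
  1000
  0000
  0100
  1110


Row parities: 1011
Column parities: 0010

Row P: 1011, Col P: 0010, Corner: 1


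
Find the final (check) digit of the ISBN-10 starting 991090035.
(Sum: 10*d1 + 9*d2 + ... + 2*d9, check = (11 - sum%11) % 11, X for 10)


Weighted sum: 252
252 mod 11 = 10

Check digit: 1


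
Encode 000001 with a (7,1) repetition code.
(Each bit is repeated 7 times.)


Each bit -> 7 copies

000000000000000000000000000000000001111111


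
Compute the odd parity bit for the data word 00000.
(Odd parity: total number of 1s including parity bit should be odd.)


Number of 1s in data: 0
Parity bit: 1

1


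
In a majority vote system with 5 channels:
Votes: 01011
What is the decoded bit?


Ones: 3 out of 5
Threshold: 3

1 (3/5 voted 1)


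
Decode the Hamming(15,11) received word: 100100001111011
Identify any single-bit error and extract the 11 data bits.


Syndrome = 0: no error detected

Data: 00001111011 (no errors)


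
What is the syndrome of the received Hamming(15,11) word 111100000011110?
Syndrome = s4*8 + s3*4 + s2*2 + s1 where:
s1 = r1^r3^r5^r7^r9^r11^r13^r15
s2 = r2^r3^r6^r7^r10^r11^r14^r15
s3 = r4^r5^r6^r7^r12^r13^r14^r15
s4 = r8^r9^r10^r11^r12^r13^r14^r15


s1=0, s2=0, s3=0, s4=0

Syndrome = 0 (no error)


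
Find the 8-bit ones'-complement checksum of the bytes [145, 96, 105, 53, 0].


Sum = 399 mod 256 = 143
Complement = 112

112


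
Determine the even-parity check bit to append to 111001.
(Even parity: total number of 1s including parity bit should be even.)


Number of 1s in data: 4
Parity bit: 0

0


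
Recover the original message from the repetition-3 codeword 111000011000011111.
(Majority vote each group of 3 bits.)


Groups: 111, 000, 011, 000, 011, 111
Majority votes: 101011

101011


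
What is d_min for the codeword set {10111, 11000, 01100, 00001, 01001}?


Comparing all pairs, minimum distance: 1
Can detect 0 errors, correct 0 errors

1


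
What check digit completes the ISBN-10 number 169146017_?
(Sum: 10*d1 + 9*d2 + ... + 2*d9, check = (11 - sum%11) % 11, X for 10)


Weighted sum: 214
214 mod 11 = 5

Check digit: 6


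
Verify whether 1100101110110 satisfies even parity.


Number of 1s: 8

Yes, parity is correct (8 ones)


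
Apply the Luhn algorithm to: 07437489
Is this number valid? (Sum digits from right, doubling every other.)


Luhn sum = 43
43 mod 10 = 3

Invalid (Luhn sum mod 10 = 3)


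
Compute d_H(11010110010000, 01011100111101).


XOR: 10001010101101
Count of 1s: 7

7


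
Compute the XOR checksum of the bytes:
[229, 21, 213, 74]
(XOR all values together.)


XOR chain: 229 ^ 21 ^ 213 ^ 74 = 111

111


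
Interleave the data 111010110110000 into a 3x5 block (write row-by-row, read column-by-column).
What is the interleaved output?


Matrix:
  11101
  01101
  10000
Read columns: 101110110000110

101110110000110


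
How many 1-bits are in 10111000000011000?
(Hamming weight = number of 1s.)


Counting 1s in 10111000000011000

6


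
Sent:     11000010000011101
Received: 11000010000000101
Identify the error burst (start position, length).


XOR: 00000000000011000

Burst at position 12, length 2


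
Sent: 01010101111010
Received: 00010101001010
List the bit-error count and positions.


XOR: 01000000110000

3 error(s) at position(s): 1, 8, 9


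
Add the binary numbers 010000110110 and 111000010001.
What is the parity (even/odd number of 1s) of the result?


010000110110 = 1078
111000010001 = 3601
Sum = 4679 = 1001001000111
1s count = 6

even parity (6 ones in 1001001000111)


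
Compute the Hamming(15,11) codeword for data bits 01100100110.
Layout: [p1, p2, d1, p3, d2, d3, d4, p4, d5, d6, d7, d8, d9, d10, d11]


Parity bits: p1=0, p2=1, p3=0, p4=1

010011010100110


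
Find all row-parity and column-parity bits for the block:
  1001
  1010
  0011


Row parities: 000
Column parities: 0000

Row P: 000, Col P: 0000, Corner: 0


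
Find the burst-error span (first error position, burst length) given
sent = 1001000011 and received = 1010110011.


XOR: 0011110000

Burst at position 2, length 4


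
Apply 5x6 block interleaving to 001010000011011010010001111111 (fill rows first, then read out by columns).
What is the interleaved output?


Matrix:
  001010
  000011
  011010
  010001
  111111
Read columns: 000010011110101000011110101011

000010011110101000011110101011


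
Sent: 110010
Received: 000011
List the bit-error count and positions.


XOR: 110001

3 error(s) at position(s): 0, 1, 5


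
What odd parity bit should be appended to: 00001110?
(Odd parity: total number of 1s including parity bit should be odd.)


Number of 1s in data: 3
Parity bit: 0

0


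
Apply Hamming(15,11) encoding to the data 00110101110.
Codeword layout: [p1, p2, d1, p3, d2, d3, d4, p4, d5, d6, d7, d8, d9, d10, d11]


Parity bits: p1=0, p2=0, p3=1, p4=0

000101100101110


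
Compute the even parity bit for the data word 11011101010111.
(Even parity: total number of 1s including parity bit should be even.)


Number of 1s in data: 10
Parity bit: 0

0


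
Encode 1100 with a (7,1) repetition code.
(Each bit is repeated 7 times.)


Each bit -> 7 copies

1111111111111100000000000000


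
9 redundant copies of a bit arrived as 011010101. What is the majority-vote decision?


Ones: 5 out of 9
Threshold: 5

1 (5/9 voted 1)


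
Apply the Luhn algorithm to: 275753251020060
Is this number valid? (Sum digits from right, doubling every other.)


Luhn sum = 37
37 mod 10 = 7

Invalid (Luhn sum mod 10 = 7)


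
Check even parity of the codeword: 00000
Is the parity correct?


Number of 1s: 0

Yes, parity is correct (0 ones)


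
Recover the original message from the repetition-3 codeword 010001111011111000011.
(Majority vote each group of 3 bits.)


Groups: 010, 001, 111, 011, 111, 000, 011
Majority votes: 0011101

0011101


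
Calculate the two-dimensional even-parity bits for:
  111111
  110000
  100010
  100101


Row parities: 0001
Column parities: 001000

Row P: 0001, Col P: 001000, Corner: 1


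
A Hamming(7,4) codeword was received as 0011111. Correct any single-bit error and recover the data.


Syndrome = 3: error at position 3

Data: 0111 (corrected bit 3)


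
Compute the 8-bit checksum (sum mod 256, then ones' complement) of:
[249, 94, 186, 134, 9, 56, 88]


Sum = 816 mod 256 = 48
Complement = 207

207


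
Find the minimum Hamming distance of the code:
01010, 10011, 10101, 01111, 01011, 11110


Comparing all pairs, minimum distance: 1
Can detect 0 errors, correct 0 errors

1


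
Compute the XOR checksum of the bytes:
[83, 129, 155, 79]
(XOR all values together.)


XOR chain: 83 ^ 129 ^ 155 ^ 79 = 6

6


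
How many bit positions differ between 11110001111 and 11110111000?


XOR: 00000110111
Count of 1s: 5

5


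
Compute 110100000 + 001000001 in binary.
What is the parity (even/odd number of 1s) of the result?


110100000 = 416
001000001 = 65
Sum = 481 = 111100001
1s count = 5

odd parity (5 ones in 111100001)


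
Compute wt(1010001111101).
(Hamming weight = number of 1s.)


Counting 1s in 1010001111101

8


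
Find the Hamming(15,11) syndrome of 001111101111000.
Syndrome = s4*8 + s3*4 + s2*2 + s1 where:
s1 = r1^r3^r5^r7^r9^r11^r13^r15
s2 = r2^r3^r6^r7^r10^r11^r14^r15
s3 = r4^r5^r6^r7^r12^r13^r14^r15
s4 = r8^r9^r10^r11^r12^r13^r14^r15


s1=1, s2=1, s3=1, s4=0

Syndrome = 7 (error at position 7)


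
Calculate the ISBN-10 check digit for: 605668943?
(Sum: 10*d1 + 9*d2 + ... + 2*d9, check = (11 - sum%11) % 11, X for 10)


Weighted sum: 272
272 mod 11 = 8

Check digit: 3


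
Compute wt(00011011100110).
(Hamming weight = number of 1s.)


Counting 1s in 00011011100110

7


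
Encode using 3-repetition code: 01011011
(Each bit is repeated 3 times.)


Each bit -> 3 copies

000111000111111000111111


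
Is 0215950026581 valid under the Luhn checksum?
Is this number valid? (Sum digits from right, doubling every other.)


Luhn sum = 34
34 mod 10 = 4

Invalid (Luhn sum mod 10 = 4)


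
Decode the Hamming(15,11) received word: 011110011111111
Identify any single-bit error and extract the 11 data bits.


Syndrome = 0: no error detected

Data: 11001111111 (no errors)


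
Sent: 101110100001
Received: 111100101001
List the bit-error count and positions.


XOR: 010010001000

3 error(s) at position(s): 1, 4, 8


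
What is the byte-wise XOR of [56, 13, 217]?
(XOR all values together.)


XOR chain: 56 ^ 13 ^ 217 = 236

236


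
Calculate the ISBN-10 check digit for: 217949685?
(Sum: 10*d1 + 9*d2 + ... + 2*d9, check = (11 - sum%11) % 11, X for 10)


Weighted sum: 275
275 mod 11 = 0

Check digit: 0


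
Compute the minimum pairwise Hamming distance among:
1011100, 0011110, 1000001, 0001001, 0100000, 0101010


Comparing all pairs, minimum distance: 2
Can detect 1 errors, correct 0 errors

2


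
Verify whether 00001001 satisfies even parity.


Number of 1s: 2

Yes, parity is correct (2 ones)


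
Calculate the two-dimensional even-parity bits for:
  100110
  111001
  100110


Row parities: 101
Column parities: 111001

Row P: 101, Col P: 111001, Corner: 0


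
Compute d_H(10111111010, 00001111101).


XOR: 10110000111
Count of 1s: 6

6


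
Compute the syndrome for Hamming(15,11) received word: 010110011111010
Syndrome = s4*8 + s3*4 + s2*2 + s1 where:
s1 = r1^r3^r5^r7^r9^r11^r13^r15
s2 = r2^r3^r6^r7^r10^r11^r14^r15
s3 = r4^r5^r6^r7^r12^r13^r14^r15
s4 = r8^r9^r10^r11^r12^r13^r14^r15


s1=1, s2=0, s3=0, s4=0

Syndrome = 1 (error at position 1)


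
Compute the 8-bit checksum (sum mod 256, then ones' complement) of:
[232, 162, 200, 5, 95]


Sum = 694 mod 256 = 182
Complement = 73

73


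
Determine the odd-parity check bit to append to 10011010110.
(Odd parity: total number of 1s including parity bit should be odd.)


Number of 1s in data: 6
Parity bit: 1

1


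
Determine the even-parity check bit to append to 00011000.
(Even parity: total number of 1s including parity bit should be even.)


Number of 1s in data: 2
Parity bit: 0

0


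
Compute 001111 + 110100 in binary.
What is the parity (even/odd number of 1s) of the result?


001111 = 15
110100 = 52
Sum = 67 = 1000011
1s count = 3

odd parity (3 ones in 1000011)


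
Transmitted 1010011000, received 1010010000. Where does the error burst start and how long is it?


XOR: 0000001000

Burst at position 6, length 1


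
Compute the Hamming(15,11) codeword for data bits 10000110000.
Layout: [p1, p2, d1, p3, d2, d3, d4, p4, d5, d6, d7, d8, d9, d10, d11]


Parity bits: p1=0, p2=1, p3=0, p4=0

011000000110000


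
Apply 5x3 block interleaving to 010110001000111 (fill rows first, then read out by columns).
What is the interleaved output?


Matrix:
  010
  110
  001
  000
  111
Read columns: 010011100100101

010011100100101


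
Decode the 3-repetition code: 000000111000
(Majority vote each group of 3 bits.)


Groups: 000, 000, 111, 000
Majority votes: 0010

0010


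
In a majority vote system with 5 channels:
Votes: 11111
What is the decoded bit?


Ones: 5 out of 5
Threshold: 3

1 (5/5 voted 1)


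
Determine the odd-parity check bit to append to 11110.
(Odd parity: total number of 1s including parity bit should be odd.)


Number of 1s in data: 4
Parity bit: 1

1


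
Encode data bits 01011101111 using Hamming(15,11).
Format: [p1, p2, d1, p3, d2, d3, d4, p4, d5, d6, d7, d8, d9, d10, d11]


Parity bits: p1=1, p2=0, p3=0, p4=0

100010101101111


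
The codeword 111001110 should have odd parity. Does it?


Number of 1s: 6

No, parity error (6 ones)


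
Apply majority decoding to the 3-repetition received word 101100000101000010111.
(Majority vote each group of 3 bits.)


Groups: 101, 100, 000, 101, 000, 010, 111
Majority votes: 1001001

1001001


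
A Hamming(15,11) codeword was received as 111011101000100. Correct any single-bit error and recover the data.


Syndrome = 0: no error detected

Data: 11111000100 (no errors)


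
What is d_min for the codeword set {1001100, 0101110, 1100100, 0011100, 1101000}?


Comparing all pairs, minimum distance: 2
Can detect 1 errors, correct 0 errors

2


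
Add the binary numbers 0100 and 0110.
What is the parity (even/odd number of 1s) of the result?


0100 = 4
0110 = 6
Sum = 10 = 1010
1s count = 2

even parity (2 ones in 1010)


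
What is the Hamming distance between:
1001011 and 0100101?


XOR: 1101110
Count of 1s: 5

5


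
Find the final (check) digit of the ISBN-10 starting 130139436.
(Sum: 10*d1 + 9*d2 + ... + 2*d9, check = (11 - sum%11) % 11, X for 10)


Weighted sum: 144
144 mod 11 = 1

Check digit: X


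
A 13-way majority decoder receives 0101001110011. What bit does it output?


Ones: 7 out of 13
Threshold: 7

1 (7/13 voted 1)
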